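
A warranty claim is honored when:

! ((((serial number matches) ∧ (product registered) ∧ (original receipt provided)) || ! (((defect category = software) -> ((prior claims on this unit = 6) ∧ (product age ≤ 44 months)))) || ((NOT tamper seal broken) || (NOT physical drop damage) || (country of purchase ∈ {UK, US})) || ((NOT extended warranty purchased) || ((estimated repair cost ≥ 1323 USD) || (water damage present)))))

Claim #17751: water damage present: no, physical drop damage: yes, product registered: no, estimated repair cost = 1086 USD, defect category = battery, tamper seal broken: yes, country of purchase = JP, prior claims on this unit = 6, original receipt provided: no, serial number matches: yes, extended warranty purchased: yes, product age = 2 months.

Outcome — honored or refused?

Honored

Atomic conditions:
  serial number matches: yes → true
  product registered: no → false
  original receipt provided: no → false
  defect category = software: battery == software is false
  prior claims on this unit = 6: 6 == 6 is true
  product age ≤ 44 months: 2 ≤ 44 is true
  NOT tamper seal broken: yes → false
  NOT physical drop damage: yes → false
  country of purchase ∈ {UK, US}: JP is not in the set → false
  NOT extended warranty purchased: yes → false
  estimated repair cost ≥ 1323 USD: 1086 ≥ 1323 is false
  water damage present: no → false
Combine:
[1.1] true AND false AND false = false
[1.2.1.2] true AND true = true
[1.2.1] false → true (antecedent false ⇒ implication holds) = true
[1.2] NOT true = false
[1.3] false OR false OR false = false
[1.4.2] false OR false = false
[1.4] false OR false = false
[1] false OR false OR false OR false = false
[root] NOT false = true
Overall: true → honored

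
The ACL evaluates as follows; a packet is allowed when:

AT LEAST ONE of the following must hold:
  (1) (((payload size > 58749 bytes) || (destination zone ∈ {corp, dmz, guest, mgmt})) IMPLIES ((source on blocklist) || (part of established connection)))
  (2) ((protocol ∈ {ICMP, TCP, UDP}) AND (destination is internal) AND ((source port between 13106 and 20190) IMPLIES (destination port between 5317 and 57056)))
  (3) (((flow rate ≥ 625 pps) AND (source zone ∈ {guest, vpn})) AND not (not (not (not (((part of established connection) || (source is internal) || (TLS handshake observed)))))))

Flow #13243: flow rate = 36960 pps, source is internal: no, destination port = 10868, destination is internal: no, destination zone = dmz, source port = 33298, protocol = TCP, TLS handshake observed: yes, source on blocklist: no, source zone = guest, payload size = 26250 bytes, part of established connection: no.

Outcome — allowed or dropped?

Atomic conditions:
  payload size > 58749 bytes: 26250 > 58749 is false
  destination zone ∈ {corp, dmz, guest, mgmt}: dmz is in the set → true
  source on blocklist: no → false
  part of established connection: no → false
  protocol ∈ {ICMP, TCP, UDP}: TCP is in the set → true
  destination is internal: no → false
  source port between 13106 and 20190: 33298 in [13106, 20190] is false
  destination port between 5317 and 57056: 10868 in [5317, 57056] is true
  flow rate ≥ 625 pps: 36960 ≥ 625 is true
  source zone ∈ {guest, vpn}: guest is in the set → true
  source is internal: no → false
  TLS handshake observed: yes → true
Combine:
[1.1] false OR true = true
[1.2] false OR false = false
[1] true → false = false
[2.3] false → true (antecedent false ⇒ implication holds) = true
[2] true AND false AND true = false
[3.1] true AND true = true
[3.2.1.1.1.1] false OR false OR true = true
[3.2.1.1.1] NOT true = false
[3.2.1.1] NOT false = true
[3.2.1] NOT true = false
[3.2] NOT false = true
[3] true AND true = true
[root] false OR false OR true = true
Overall: true → allowed

Allowed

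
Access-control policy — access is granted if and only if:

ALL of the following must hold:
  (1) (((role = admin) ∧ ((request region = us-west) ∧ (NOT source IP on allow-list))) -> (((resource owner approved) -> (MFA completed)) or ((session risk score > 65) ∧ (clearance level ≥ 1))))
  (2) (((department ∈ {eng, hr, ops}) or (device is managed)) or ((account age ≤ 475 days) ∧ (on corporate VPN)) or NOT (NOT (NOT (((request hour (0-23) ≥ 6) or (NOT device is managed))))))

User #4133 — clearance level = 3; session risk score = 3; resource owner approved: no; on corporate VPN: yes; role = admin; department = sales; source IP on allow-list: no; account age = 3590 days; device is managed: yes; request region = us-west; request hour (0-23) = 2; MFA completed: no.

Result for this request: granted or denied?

Atomic conditions:
  role = admin: admin == admin is true
  request region = us-west: us-west == us-west is true
  NOT source IP on allow-list: no → true
  resource owner approved: no → false
  MFA completed: no → false
  session risk score > 65: 3 > 65 is false
  clearance level ≥ 1: 3 ≥ 1 is true
  department ∈ {eng, hr, ops}: sales is not in the set → false
  device is managed: yes → true
  account age ≤ 475 days: 3590 ≤ 475 is false
  on corporate VPN: yes → true
  request hour (0-23) ≥ 6: 2 ≥ 6 is false
  NOT device is managed: yes → false
Combine:
[1.1.2] true AND true = true
[1.1] true AND true = true
[1.2.1] false → false (antecedent false ⇒ implication holds) = true
[1.2.2] false AND true = false
[1.2] true OR false = true
[1] true → true = true
[2.1] false OR true = true
[2.2] false AND true = false
[2.3.1.1.1] false OR false = false
[2.3.1.1] NOT false = true
[2.3.1] NOT true = false
[2.3] NOT false = true
[2] true OR false OR true = true
[root] true AND true = true
Overall: true → granted

Granted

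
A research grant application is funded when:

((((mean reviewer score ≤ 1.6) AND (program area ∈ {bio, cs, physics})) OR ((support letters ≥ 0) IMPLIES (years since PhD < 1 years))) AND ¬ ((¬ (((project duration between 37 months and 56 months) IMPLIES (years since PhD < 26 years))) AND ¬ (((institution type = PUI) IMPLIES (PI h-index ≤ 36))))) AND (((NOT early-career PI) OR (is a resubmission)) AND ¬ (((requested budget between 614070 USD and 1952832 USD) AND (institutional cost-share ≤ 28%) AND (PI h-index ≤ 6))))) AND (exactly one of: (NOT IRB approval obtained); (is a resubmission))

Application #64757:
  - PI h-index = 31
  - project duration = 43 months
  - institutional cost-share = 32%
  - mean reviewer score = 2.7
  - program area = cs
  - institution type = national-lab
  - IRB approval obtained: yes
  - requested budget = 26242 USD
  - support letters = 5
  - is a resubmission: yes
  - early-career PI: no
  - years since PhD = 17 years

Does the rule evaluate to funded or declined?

Atomic conditions:
  mean reviewer score ≤ 1.6: 2.7 ≤ 1.6 is false
  program area ∈ {bio, cs, physics}: cs is in the set → true
  support letters ≥ 0: 5 ≥ 0 is true
  years since PhD < 1 years: 17 < 1 is false
  project duration between 37 months and 56 months: 43 in [37, 56] is true
  years since PhD < 26 years: 17 < 26 is true
  institution type = PUI: national-lab == PUI is false
  PI h-index ≤ 36: 31 ≤ 36 is true
  NOT early-career PI: no → true
  is a resubmission: yes → true
  requested budget between 614070 USD and 1952832 USD: 26242 in [614070, 1952832] is false
  institutional cost-share ≤ 28%: 32 ≤ 28 is false
  PI h-index ≤ 6: 31 ≤ 6 is false
  NOT IRB approval obtained: yes → false
Combine:
[1.1.1] false AND true = false
[1.1.2] true → false = false
[1.1] false OR false = false
[1.2.1.1.1] true → true = true
[1.2.1.1] NOT true = false
[1.2.1.2.1] false → true (antecedent false ⇒ implication holds) = true
[1.2.1.2] NOT true = false
[1.2.1] false AND false = false
[1.2] NOT false = true
[1.3.1] true OR true = true
[1.3.2.1] false AND false AND false = false
[1.3.2] NOT false = true
[1.3] true AND true = true
[1] false AND true AND true = false
[2] exactly-one(false, true) = true
[root] false AND true = false
Overall: false → declined

Declined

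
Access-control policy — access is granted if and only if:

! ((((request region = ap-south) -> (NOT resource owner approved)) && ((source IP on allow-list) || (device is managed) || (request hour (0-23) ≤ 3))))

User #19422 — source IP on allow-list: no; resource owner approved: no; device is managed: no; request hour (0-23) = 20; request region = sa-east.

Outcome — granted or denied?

Atomic conditions:
  request region = ap-south: sa-east == ap-south is false
  NOT resource owner approved: no → true
  source IP on allow-list: no → false
  device is managed: no → false
  request hour (0-23) ≤ 3: 20 ≤ 3 is false
Combine:
[1.1] false → true (antecedent false ⇒ implication holds) = true
[1.2] false OR false OR false = false
[1] true AND false = false
[root] NOT false = true
Overall: true → granted

Granted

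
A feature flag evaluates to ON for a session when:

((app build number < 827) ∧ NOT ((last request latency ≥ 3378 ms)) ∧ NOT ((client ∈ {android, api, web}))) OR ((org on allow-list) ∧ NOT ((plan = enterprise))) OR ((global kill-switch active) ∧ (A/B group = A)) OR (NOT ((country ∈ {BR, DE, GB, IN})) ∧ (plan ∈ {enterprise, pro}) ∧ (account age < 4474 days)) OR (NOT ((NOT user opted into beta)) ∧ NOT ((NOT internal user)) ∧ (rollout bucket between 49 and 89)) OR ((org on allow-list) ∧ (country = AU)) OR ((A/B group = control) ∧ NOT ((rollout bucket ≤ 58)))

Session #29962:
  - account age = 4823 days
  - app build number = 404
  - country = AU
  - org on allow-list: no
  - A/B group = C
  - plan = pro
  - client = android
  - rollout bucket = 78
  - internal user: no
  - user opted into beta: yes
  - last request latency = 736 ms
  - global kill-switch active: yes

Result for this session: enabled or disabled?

Atomic conditions:
  app build number < 827: 404 < 827 is true
  last request latency ≥ 3378 ms: 736 ≥ 3378 is false
  client ∈ {android, api, web}: android is in the set → true
  org on allow-list: no → false
  plan = enterprise: pro == enterprise is false
  global kill-switch active: yes → true
  A/B group = A: C == A is false
  country ∈ {BR, DE, GB, IN}: AU is not in the set → false
  plan ∈ {enterprise, pro}: pro is in the set → true
  account age < 4474 days: 4823 < 4474 is false
  NOT user opted into beta: yes → false
  NOT internal user: no → true
  rollout bucket between 49 and 89: 78 in [49, 89] is true
  country = AU: AU == AU is true
  A/B group = control: C == control is false
  rollout bucket ≤ 58: 78 ≤ 58 is false
Combine:
[1.2] NOT false = true
[1.3] NOT true = false
[1] true AND true AND false = false
[2.2] NOT false = true
[2] false AND true = false
[3] true AND false = false
[4.1] NOT false = true
[4] true AND true AND false = false
[5.1] NOT false = true
[5.2] NOT true = false
[5] true AND false AND true = false
[6] false AND true = false
[7.2] NOT false = true
[7] false AND true = false
[root] false OR false OR false OR false OR false OR false OR false = false
Overall: false → disabled

Disabled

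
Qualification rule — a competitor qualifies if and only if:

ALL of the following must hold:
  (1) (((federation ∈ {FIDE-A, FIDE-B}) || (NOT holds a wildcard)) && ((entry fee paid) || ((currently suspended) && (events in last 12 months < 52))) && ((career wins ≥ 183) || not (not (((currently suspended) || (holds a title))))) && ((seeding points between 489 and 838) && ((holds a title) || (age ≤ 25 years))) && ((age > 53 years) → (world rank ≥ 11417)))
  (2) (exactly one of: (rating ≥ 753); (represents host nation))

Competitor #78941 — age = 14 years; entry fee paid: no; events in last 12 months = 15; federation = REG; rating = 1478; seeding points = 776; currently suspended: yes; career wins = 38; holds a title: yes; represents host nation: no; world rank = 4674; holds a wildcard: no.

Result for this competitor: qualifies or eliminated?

Atomic conditions:
  federation ∈ {FIDE-A, FIDE-B}: REG is not in the set → false
  NOT holds a wildcard: no → true
  entry fee paid: no → false
  currently suspended: yes → true
  events in last 12 months < 52: 15 < 52 is true
  career wins ≥ 183: 38 ≥ 183 is false
  holds a title: yes → true
  seeding points between 489 and 838: 776 in [489, 838] is true
  age ≤ 25 years: 14 ≤ 25 is true
  age > 53 years: 14 > 53 is false
  world rank ≥ 11417: 4674 ≥ 11417 is false
  rating ≥ 753: 1478 ≥ 753 is true
  represents host nation: no → false
Combine:
[1.1] false OR true = true
[1.2.2] true AND true = true
[1.2] false OR true = true
[1.3.2.1.1] true OR true = true
[1.3.2.1] NOT true = false
[1.3.2] NOT false = true
[1.3] false OR true = true
[1.4.2] true OR true = true
[1.4] true AND true = true
[1.5] false → false (antecedent false ⇒ implication holds) = true
[1] true AND true AND true AND true AND true = true
[2] exactly-one(true, false) = true
[root] true AND true = true
Overall: true → qualifies

Qualifies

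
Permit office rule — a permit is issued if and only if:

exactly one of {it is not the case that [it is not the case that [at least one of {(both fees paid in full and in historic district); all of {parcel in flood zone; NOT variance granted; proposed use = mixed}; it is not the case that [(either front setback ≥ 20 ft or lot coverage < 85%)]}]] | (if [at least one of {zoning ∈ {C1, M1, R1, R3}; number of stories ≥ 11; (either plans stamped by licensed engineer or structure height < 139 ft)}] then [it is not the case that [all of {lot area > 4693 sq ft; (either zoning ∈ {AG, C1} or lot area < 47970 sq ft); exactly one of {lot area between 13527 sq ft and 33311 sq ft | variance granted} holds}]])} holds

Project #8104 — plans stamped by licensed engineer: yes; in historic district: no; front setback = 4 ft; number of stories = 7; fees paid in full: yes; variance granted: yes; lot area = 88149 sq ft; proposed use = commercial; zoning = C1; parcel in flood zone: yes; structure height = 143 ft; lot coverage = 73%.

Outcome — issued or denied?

Denied

Atomic conditions:
  fees paid in full: yes → true
  in historic district: no → false
  parcel in flood zone: yes → true
  NOT variance granted: yes → false
  proposed use = mixed: commercial == mixed is false
  front setback ≥ 20 ft: 4 ≥ 20 is false
  lot coverage < 85%: 73 < 85 is true
  zoning ∈ {C1, M1, R1, R3}: C1 is in the set → true
  number of stories ≥ 11: 7 ≥ 11 is false
  plans stamped by licensed engineer: yes → true
  structure height < 139 ft: 143 < 139 is false
  lot area > 4693 sq ft: 88149 > 4693 is true
  zoning ∈ {AG, C1}: C1 is in the set → true
  lot area < 47970 sq ft: 88149 < 47970 is false
  lot area between 13527 sq ft and 33311 sq ft: 88149 in [13527, 33311] is false
  variance granted: yes → true
Combine:
[1.1.1.1] true AND false = false
[1.1.1.2] true AND false AND false = false
[1.1.1.3.1] false OR true = true
[1.1.1.3] NOT true = false
[1.1.1] false OR false OR false = false
[1.1] NOT false = true
[1] NOT true = false
[2.1.3] true OR false = true
[2.1] true OR false OR true = true
[2.2.1.2] true OR false = true
[2.2.1.3] exactly-one(false, true) = true
[2.2.1] true AND true AND true = true
[2.2] NOT true = false
[2] true → false = false
[root] exactly-one(false, false) = false
Overall: false → denied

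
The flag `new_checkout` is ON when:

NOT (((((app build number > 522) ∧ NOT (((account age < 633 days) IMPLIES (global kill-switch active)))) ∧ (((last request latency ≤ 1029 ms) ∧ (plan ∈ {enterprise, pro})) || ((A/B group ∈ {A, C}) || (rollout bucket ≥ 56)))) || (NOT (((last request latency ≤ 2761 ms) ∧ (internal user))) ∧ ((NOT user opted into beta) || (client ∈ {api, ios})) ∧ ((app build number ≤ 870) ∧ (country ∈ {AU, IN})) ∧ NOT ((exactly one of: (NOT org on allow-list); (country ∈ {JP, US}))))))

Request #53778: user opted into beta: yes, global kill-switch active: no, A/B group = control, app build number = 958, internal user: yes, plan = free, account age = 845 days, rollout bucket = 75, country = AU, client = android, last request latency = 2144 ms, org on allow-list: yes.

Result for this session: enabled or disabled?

Enabled

Atomic conditions:
  app build number > 522: 958 > 522 is true
  account age < 633 days: 845 < 633 is false
  global kill-switch active: no → false
  last request latency ≤ 1029 ms: 2144 ≤ 1029 is false
  plan ∈ {enterprise, pro}: free is not in the set → false
  A/B group ∈ {A, C}: control is not in the set → false
  rollout bucket ≥ 56: 75 ≥ 56 is true
  last request latency ≤ 2761 ms: 2144 ≤ 2761 is true
  internal user: yes → true
  NOT user opted into beta: yes → false
  client ∈ {api, ios}: android is not in the set → false
  app build number ≤ 870: 958 ≤ 870 is false
  country ∈ {AU, IN}: AU is in the set → true
  NOT org on allow-list: yes → false
  country ∈ {JP, US}: AU is not in the set → false
Combine:
[1.1.1.2.1] false → false (antecedent false ⇒ implication holds) = true
[1.1.1.2] NOT true = false
[1.1.1] true AND false = false
[1.1.2.1] false AND false = false
[1.1.2.2] false OR true = true
[1.1.2] false OR true = true
[1.1] false AND true = false
[1.2.1.1] true AND true = true
[1.2.1] NOT true = false
[1.2.2] false OR false = false
[1.2.3] false AND true = false
[1.2.4.1] exactly-one(false, false) = false
[1.2.4] NOT false = true
[1.2] false AND false AND false AND true = false
[1] false OR false = false
[root] NOT false = true
Overall: true → enabled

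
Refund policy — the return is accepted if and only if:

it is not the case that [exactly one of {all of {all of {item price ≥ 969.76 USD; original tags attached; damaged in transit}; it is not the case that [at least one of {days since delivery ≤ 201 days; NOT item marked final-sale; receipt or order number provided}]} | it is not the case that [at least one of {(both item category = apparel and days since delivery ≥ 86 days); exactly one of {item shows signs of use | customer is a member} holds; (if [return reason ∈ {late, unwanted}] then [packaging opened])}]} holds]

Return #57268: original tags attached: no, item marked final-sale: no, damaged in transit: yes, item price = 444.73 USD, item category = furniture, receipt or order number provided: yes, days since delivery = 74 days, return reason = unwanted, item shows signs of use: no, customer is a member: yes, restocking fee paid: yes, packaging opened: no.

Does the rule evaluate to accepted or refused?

Atomic conditions:
  item price ≥ 969.76 USD: 444.73 ≥ 969.76 is false
  original tags attached: no → false
  damaged in transit: yes → true
  days since delivery ≤ 201 days: 74 ≤ 201 is true
  NOT item marked final-sale: no → true
  receipt or order number provided: yes → true
  item category = apparel: furniture == apparel is false
  days since delivery ≥ 86 days: 74 ≥ 86 is false
  item shows signs of use: no → false
  customer is a member: yes → true
  return reason ∈ {late, unwanted}: unwanted is in the set → true
  packaging opened: no → false
Combine:
[1.1.1] false AND false AND true = false
[1.1.2.1] true OR true OR true = true
[1.1.2] NOT true = false
[1.1] false AND false = false
[1.2.1.1] false AND false = false
[1.2.1.2] exactly-one(false, true) = true
[1.2.1.3] true → false = false
[1.2.1] false OR true OR false = true
[1.2] NOT true = false
[1] exactly-one(false, false) = false
[root] NOT false = true
Overall: true → accepted

Accepted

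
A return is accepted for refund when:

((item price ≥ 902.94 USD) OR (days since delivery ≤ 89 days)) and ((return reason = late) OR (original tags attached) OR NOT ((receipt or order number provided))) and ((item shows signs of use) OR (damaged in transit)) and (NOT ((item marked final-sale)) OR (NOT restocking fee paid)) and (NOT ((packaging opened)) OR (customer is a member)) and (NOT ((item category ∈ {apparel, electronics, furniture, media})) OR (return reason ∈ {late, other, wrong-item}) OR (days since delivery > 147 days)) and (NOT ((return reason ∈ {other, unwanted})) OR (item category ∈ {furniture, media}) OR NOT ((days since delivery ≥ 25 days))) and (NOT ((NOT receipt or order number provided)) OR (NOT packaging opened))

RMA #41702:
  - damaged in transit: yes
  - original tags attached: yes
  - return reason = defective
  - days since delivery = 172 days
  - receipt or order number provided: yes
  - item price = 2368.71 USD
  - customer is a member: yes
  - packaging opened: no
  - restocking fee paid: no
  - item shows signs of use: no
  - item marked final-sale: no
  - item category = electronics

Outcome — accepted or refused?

Atomic conditions:
  item price ≥ 902.94 USD: 2368.71 ≥ 902.94 is true
  days since delivery ≤ 89 days: 172 ≤ 89 is false
  return reason = late: defective == late is false
  original tags attached: yes → true
  receipt or order number provided: yes → true
  item shows signs of use: no → false
  damaged in transit: yes → true
  item marked final-sale: no → false
  NOT restocking fee paid: no → true
  packaging opened: no → false
  customer is a member: yes → true
  item category ∈ {apparel, electronics, furniture, media}: electronics is in the set → true
  return reason ∈ {late, other, wrong-item}: defective is not in the set → false
  days since delivery > 147 days: 172 > 147 is true
  return reason ∈ {other, unwanted}: defective is not in the set → false
  item category ∈ {furniture, media}: electronics is not in the set → false
  days since delivery ≥ 25 days: 172 ≥ 25 is true
  NOT receipt or order number provided: yes → false
  NOT packaging opened: no → true
Combine:
[1] true OR false = true
[2.3] NOT true = false
[2] false OR true OR false = true
[3] false OR true = true
[4.1] NOT false = true
[4] true OR true = true
[5.1] NOT false = true
[5] true OR true = true
[6.1] NOT true = false
[6] false OR false OR true = true
[7.1] NOT false = true
[7.3] NOT true = false
[7] true OR false OR false = true
[8.1] NOT false = true
[8] true OR true = true
[root] true AND true AND true AND true AND true AND true AND true AND true = true
Overall: true → accepted

Accepted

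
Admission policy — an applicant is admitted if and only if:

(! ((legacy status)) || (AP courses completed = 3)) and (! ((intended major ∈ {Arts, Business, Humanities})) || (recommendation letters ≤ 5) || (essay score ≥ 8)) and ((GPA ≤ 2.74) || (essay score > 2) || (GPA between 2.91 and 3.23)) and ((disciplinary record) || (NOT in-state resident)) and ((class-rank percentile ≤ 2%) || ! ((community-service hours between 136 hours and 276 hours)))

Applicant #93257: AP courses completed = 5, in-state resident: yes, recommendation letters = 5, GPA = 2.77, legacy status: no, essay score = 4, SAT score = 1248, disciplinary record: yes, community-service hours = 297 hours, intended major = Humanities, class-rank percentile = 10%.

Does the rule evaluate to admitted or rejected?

Atomic conditions:
  legacy status: no → false
  AP courses completed = 3: 5 == 3 is false
  intended major ∈ {Arts, Business, Humanities}: Humanities is in the set → true
  recommendation letters ≤ 5: 5 ≤ 5 is true
  essay score ≥ 8: 4 ≥ 8 is false
  GPA ≤ 2.74: 2.77 ≤ 2.74 is false
  essay score > 2: 4 > 2 is true
  GPA between 2.91 and 3.23: 2.77 in [2.91, 3.23] is false
  disciplinary record: yes → true
  NOT in-state resident: yes → false
  class-rank percentile ≤ 2%: 10 ≤ 2 is false
  community-service hours between 136 hours and 276 hours: 297 in [136, 276] is false
Combine:
[1.1] NOT false = true
[1] true OR false = true
[2.1] NOT true = false
[2] false OR true OR false = true
[3] false OR true OR false = true
[4] true OR false = true
[5.2] NOT false = true
[5] false OR true = true
[root] true AND true AND true AND true AND true = true
Overall: true → admitted

Admitted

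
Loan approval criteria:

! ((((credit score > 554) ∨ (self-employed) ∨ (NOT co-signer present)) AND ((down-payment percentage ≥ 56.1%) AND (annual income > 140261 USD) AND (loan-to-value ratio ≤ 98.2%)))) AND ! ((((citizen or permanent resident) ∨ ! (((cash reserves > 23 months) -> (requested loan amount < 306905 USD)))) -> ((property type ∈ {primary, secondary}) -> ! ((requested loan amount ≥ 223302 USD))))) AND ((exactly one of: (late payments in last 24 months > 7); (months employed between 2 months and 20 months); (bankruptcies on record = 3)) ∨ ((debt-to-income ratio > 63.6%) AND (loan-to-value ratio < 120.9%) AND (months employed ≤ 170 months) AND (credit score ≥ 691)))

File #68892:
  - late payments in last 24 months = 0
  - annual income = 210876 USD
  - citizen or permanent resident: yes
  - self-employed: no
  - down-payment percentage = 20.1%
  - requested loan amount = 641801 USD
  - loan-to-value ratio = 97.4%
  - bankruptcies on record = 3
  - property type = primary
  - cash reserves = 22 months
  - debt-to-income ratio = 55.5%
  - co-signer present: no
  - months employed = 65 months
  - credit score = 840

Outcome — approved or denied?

Approved

Atomic conditions:
  credit score > 554: 840 > 554 is true
  self-employed: no → false
  NOT co-signer present: no → true
  down-payment percentage ≥ 56.1%: 20.1 ≥ 56.1 is false
  annual income > 140261 USD: 210876 > 140261 is true
  loan-to-value ratio ≤ 98.2%: 97.4 ≤ 98.2 is true
  citizen or permanent resident: yes → true
  cash reserves > 23 months: 22 > 23 is false
  requested loan amount < 306905 USD: 641801 < 306905 is false
  property type ∈ {primary, secondary}: primary is in the set → true
  requested loan amount ≥ 223302 USD: 641801 ≥ 223302 is true
  late payments in last 24 months > 7: 0 > 7 is false
  months employed between 2 months and 20 months: 65 in [2, 20] is false
  bankruptcies on record = 3: 3 == 3 is true
  debt-to-income ratio > 63.6%: 55.5 > 63.6 is false
  loan-to-value ratio < 120.9%: 97.4 < 120.9 is true
  months employed ≤ 170 months: 65 ≤ 170 is true
  credit score ≥ 691: 840 ≥ 691 is true
Combine:
[1.1.1] true OR false OR true = true
[1.1.2] false AND true AND true = false
[1.1] true AND false = false
[1] NOT false = true
[2.1.1.2.1] false → false (antecedent false ⇒ implication holds) = true
[2.1.1.2] NOT true = false
[2.1.1] true OR false = true
[2.1.2.2] NOT true = false
[2.1.2] true → false = false
[2.1] true → false = false
[2] NOT false = true
[3.1] exactly-one(false, false, true) = true
[3.2] false AND true AND true AND true = false
[3] true OR false = true
[root] true AND true AND true = true
Overall: true → approved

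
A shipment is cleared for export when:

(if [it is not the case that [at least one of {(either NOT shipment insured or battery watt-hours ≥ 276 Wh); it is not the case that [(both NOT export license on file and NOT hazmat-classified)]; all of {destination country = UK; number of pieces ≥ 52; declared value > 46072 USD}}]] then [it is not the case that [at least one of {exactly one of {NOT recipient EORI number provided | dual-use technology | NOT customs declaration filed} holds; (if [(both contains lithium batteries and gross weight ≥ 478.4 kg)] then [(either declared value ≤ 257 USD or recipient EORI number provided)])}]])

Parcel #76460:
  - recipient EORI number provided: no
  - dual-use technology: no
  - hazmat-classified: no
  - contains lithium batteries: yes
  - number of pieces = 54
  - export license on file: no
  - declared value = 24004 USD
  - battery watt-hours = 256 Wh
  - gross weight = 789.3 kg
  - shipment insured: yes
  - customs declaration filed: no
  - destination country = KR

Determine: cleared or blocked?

Atomic conditions:
  NOT shipment insured: yes → false
  battery watt-hours ≥ 276 Wh: 256 ≥ 276 is false
  NOT export license on file: no → true
  NOT hazmat-classified: no → true
  destination country = UK: KR == UK is false
  number of pieces ≥ 52: 54 ≥ 52 is true
  declared value > 46072 USD: 24004 > 46072 is false
  NOT recipient EORI number provided: no → true
  dual-use technology: no → false
  NOT customs declaration filed: no → true
  contains lithium batteries: yes → true
  gross weight ≥ 478.4 kg: 789.3 ≥ 478.4 is true
  declared value ≤ 257 USD: 24004 ≤ 257 is false
  recipient EORI number provided: no → false
Combine:
[1.1.1] false OR false = false
[1.1.2.1] true AND true = true
[1.1.2] NOT true = false
[1.1.3] false AND true AND false = false
[1.1] false OR false OR false = false
[1] NOT false = true
[2.1.1] exactly-one(true, false, true) = false
[2.1.2.1] true AND true = true
[2.1.2.2] false OR false = false
[2.1.2] true → false = false
[2.1] false OR false = false
[2] NOT false = true
[root] true → true = true
Overall: true → cleared

Cleared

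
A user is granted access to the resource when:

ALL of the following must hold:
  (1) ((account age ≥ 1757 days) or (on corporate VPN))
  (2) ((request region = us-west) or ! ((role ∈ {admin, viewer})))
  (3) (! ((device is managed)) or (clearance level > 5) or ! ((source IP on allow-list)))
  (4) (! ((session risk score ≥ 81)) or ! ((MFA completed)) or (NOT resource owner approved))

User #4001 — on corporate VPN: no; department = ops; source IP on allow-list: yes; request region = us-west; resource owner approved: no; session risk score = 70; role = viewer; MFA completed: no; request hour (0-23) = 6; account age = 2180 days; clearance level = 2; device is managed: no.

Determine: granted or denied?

Granted

Atomic conditions:
  account age ≥ 1757 days: 2180 ≥ 1757 is true
  on corporate VPN: no → false
  request region = us-west: us-west == us-west is true
  role ∈ {admin, viewer}: viewer is in the set → true
  device is managed: no → false
  clearance level > 5: 2 > 5 is false
  source IP on allow-list: yes → true
  session risk score ≥ 81: 70 ≥ 81 is false
  MFA completed: no → false
  NOT resource owner approved: no → true
Combine:
[1] true OR false = true
[2.2] NOT true = false
[2] true OR false = true
[3.1] NOT false = true
[3.3] NOT true = false
[3] true OR false OR false = true
[4.1] NOT false = true
[4.2] NOT false = true
[4] true OR true OR true = true
[root] true AND true AND true AND true = true
Overall: true → granted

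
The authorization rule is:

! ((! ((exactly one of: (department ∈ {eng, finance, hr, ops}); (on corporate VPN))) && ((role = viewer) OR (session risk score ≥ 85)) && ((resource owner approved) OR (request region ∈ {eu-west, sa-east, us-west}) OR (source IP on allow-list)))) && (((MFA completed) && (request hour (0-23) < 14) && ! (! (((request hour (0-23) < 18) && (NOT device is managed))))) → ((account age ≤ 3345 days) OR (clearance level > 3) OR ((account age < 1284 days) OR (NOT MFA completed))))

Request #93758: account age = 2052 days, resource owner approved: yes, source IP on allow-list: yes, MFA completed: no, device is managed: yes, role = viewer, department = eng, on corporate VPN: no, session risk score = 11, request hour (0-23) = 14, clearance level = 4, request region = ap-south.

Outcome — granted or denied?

Atomic conditions:
  department ∈ {eng, finance, hr, ops}: eng is in the set → true
  on corporate VPN: no → false
  role = viewer: viewer == viewer is true
  session risk score ≥ 85: 11 ≥ 85 is false
  resource owner approved: yes → true
  request region ∈ {eu-west, sa-east, us-west}: ap-south is not in the set → false
  source IP on allow-list: yes → true
  MFA completed: no → false
  request hour (0-23) < 14: 14 < 14 is false
  request hour (0-23) < 18: 14 < 18 is true
  NOT device is managed: yes → false
  account age ≤ 3345 days: 2052 ≤ 3345 is true
  clearance level > 3: 4 > 3 is true
  account age < 1284 days: 2052 < 1284 is false
  NOT MFA completed: no → true
Combine:
[1.1.1.1] exactly-one(true, false) = true
[1.1.1] NOT true = false
[1.1.2] true OR false = true
[1.1.3] true OR false OR true = true
[1.1] false AND true AND true = false
[1] NOT false = true
[2.1.3.1.1] true AND false = false
[2.1.3.1] NOT false = true
[2.1.3] NOT true = false
[2.1] false AND false AND false = false
[2.2.3] false OR true = true
[2.2] true OR true OR true = true
[2] false → true (antecedent false ⇒ implication holds) = true
[root] true AND true = true
Overall: true → granted

Granted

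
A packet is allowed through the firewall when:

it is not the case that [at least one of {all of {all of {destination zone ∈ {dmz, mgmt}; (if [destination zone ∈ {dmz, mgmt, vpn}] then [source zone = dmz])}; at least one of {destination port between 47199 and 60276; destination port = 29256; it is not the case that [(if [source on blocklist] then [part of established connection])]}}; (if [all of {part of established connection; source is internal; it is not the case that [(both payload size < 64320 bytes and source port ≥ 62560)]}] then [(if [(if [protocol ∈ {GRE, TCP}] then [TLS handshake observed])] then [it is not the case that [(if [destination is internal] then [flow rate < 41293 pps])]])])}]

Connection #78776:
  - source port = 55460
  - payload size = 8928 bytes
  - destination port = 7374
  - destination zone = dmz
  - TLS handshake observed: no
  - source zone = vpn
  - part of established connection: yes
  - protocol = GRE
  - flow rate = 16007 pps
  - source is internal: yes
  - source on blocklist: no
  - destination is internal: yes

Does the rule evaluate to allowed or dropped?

Dropped

Atomic conditions:
  destination zone ∈ {dmz, mgmt}: dmz is in the set → true
  destination zone ∈ {dmz, mgmt, vpn}: dmz is in the set → true
  source zone = dmz: vpn == dmz is false
  destination port between 47199 and 60276: 7374 in [47199, 60276] is false
  destination port = 29256: 7374 == 29256 is false
  source on blocklist: no → false
  part of established connection: yes → true
  source is internal: yes → true
  payload size < 64320 bytes: 8928 < 64320 is true
  source port ≥ 62560: 55460 ≥ 62560 is false
  protocol ∈ {GRE, TCP}: GRE is in the set → true
  TLS handshake observed: no → false
  destination is internal: yes → true
  flow rate < 41293 pps: 16007 < 41293 is true
Combine:
[1.1.1.2] true → false = false
[1.1.1] true AND false = false
[1.1.2.3.1] false → true (antecedent false ⇒ implication holds) = true
[1.1.2.3] NOT true = false
[1.1.2] false OR false OR false = false
[1.1] false AND false = false
[1.2.1.3.1] true AND false = false
[1.2.1.3] NOT false = true
[1.2.1] true AND true AND true = true
[1.2.2.1] true → false = false
[1.2.2.2.1] true → true = true
[1.2.2.2] NOT true = false
[1.2.2] false → false (antecedent false ⇒ implication holds) = true
[1.2] true → true = true
[1] false OR true = true
[root] NOT true = false
Overall: false → dropped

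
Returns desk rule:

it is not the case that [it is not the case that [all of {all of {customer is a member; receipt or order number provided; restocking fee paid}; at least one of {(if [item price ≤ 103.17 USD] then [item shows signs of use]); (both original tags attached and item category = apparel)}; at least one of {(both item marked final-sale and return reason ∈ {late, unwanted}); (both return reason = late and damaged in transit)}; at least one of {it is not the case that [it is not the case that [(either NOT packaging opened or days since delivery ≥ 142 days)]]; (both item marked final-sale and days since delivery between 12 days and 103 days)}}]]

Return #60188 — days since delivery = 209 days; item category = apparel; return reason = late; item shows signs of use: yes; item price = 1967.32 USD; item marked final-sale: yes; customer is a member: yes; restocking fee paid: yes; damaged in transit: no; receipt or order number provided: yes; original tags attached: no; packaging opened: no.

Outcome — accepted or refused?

Accepted

Atomic conditions:
  customer is a member: yes → true
  receipt or order number provided: yes → true
  restocking fee paid: yes → true
  item price ≤ 103.17 USD: 1967.32 ≤ 103.17 is false
  item shows signs of use: yes → true
  original tags attached: no → false
  item category = apparel: apparel == apparel is true
  item marked final-sale: yes → true
  return reason ∈ {late, unwanted}: late is in the set → true
  return reason = late: late == late is true
  damaged in transit: no → false
  NOT packaging opened: no → true
  days since delivery ≥ 142 days: 209 ≥ 142 is true
  days since delivery between 12 days and 103 days: 209 in [12, 103] is false
Combine:
[1.1.1] true AND true AND true = true
[1.1.2.1] false → true (antecedent false ⇒ implication holds) = true
[1.1.2.2] false AND true = false
[1.1.2] true OR false = true
[1.1.3.1] true AND true = true
[1.1.3.2] true AND false = false
[1.1.3] true OR false = true
[1.1.4.1.1.1] true OR true = true
[1.1.4.1.1] NOT true = false
[1.1.4.1] NOT false = true
[1.1.4.2] true AND false = false
[1.1.4] true OR false = true
[1.1] true AND true AND true AND true = true
[1] NOT true = false
[root] NOT false = true
Overall: true → accepted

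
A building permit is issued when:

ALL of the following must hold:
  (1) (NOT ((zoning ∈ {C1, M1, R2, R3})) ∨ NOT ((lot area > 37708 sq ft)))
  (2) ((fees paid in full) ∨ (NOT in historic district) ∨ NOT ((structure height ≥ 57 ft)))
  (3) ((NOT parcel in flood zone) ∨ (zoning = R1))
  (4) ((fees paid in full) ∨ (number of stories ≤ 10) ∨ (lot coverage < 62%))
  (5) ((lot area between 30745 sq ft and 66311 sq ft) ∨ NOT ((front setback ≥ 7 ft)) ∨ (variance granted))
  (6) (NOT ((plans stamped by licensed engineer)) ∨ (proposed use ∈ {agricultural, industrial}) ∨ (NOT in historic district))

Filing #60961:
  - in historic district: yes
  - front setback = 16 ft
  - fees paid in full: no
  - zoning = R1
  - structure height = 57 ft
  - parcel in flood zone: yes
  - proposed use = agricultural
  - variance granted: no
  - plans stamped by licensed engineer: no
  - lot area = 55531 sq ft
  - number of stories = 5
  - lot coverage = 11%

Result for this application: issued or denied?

Denied

Atomic conditions:
  zoning ∈ {C1, M1, R2, R3}: R1 is not in the set → false
  lot area > 37708 sq ft: 55531 > 37708 is true
  fees paid in full: no → false
  NOT in historic district: yes → false
  structure height ≥ 57 ft: 57 ≥ 57 is true
  NOT parcel in flood zone: yes → false
  zoning = R1: R1 == R1 is true
  number of stories ≤ 10: 5 ≤ 10 is true
  lot coverage < 62%: 11 < 62 is true
  lot area between 30745 sq ft and 66311 sq ft: 55531 in [30745, 66311] is true
  front setback ≥ 7 ft: 16 ≥ 7 is true
  variance granted: no → false
  plans stamped by licensed engineer: no → false
  proposed use ∈ {agricultural, industrial}: agricultural is in the set → true
Combine:
[1.1] NOT false = true
[1.2] NOT true = false
[1] true OR false = true
[2.3] NOT true = false
[2] false OR false OR false = false
[3] false OR true = true
[4] false OR true OR true = true
[5.2] NOT true = false
[5] true OR false OR false = true
[6.1] NOT false = true
[6] true OR true OR false = true
[root] true AND false AND true AND true AND true AND true = false
Overall: false → denied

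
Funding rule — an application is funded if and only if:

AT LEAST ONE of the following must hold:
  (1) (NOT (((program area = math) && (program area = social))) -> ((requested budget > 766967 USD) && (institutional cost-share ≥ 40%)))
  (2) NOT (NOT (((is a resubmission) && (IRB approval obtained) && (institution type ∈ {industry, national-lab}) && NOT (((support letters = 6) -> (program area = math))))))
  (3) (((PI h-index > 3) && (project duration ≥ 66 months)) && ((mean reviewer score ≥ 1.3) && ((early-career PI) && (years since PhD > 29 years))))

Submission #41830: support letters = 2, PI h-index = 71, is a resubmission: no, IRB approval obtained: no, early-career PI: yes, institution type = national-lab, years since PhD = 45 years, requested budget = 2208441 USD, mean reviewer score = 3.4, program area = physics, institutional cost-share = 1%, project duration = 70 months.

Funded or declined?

Funded

Atomic conditions:
  program area = math: physics == math is false
  program area = social: physics == social is false
  requested budget > 766967 USD: 2208441 > 766967 is true
  institutional cost-share ≥ 40%: 1 ≥ 40 is false
  is a resubmission: no → false
  IRB approval obtained: no → false
  institution type ∈ {industry, national-lab}: national-lab is in the set → true
  support letters = 6: 2 == 6 is false
  PI h-index > 3: 71 > 3 is true
  project duration ≥ 66 months: 70 ≥ 66 is true
  mean reviewer score ≥ 1.3: 3.4 ≥ 1.3 is true
  early-career PI: yes → true
  years since PhD > 29 years: 45 > 29 is true
Combine:
[1.1.1] false AND false = false
[1.1] NOT false = true
[1.2] true AND false = false
[1] true → false = false
[2.1.1.4.1] false → false (antecedent false ⇒ implication holds) = true
[2.1.1.4] NOT true = false
[2.1.1] false AND false AND true AND false = false
[2.1] NOT false = true
[2] NOT true = false
[3.1] true AND true = true
[3.2.2] true AND true = true
[3.2] true AND true = true
[3] true AND true = true
[root] false OR false OR true = true
Overall: true → funded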